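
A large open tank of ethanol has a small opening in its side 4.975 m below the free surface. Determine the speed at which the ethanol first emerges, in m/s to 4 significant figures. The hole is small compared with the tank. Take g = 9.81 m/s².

With the surface at rest and both surface and jet at atmospheric pressure, Bernoulli gives ρg h = ½ρv², so v = √(2gh) = √(2·9.81·4.975) = 9.880 m/s.

v = 9.880 m/s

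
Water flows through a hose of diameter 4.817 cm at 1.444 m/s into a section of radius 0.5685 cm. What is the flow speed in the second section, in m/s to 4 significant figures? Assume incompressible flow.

25.92 m/s

The volume flow rate is constant, so v₂ = (A₁/A₂)v₁ = (18.22/1.015)·1.444 = 25.92 m/s.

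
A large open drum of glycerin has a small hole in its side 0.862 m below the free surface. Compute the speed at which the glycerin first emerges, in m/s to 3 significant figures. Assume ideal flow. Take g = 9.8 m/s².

v = 4.11 m/s

Torricelli's result v = √(2gh) gives v = √(2·9.8·0.862) = 4.11 m/s.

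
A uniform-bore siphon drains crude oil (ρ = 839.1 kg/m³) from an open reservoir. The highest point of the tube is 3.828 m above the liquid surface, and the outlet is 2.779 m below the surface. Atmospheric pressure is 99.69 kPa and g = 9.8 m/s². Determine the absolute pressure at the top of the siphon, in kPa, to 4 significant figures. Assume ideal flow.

45.36 kPa

From the surface to the outlet (both open to atmosphere, surface at rest): v = √(2g·h_out) = √(2·9.8·2.779) = 7.380 m/s.
With constant cross-section the crest speed equals v; applying Bernoulli from the surface up to the crest, P_top = P_atm − ½ρv² − ρg·h_top.
P_top = 99690 − ½·839.1·7.380² − 839.1·9.8·3.828 = 45360 Pa.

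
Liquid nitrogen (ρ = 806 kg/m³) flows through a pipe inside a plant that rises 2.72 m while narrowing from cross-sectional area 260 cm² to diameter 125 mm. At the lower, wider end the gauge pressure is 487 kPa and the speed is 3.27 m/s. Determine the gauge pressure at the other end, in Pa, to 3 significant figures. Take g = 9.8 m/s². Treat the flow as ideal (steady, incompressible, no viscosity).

P₂ ≈ 450000 Pa

Continuity gives A₁v₁ = A₂v₂, so v₂ = (260 cm²)/(123 cm²) × 3.27 m/s = 6.93 m/s.
Applying Bernoulli between the two ends and solving for P₂: P₂ = P₁ + ½ρ(v₁² − v₂²) − ρgΔh.
P₂ = 487000 + ½·806·(3.27² − 6.93²) − 806·9.8·(+2.72) = 487000 + (-15000) − (21500) = 450000 Pa.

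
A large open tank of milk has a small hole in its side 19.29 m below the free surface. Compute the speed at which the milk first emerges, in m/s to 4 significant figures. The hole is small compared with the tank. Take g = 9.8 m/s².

Bernoulli from surface to hole (P equal, v_surface ≈ 0): v = √(2gh) = √(2×9.8×19.29) = 19.44 m/s.

v ≈ 19.44 m/s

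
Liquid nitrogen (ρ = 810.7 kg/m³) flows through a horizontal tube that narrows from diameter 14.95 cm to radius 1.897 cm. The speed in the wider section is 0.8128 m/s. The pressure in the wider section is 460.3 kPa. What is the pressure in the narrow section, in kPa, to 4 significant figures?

Continuity gives A₁v₁ = A₂v₂, so v₂ = (175.5 cm²)/(11.31 cm²) × 0.8128 m/s = 12.62 m/s.
With no height change, Bernoulli's equation is P₁ + ½ρv₁² = P₂ + ½ρv₂².
P₂ = P₁ − ½ρ(v₂² − v₁²) = 460300 − ½·810.7·(12.62² − 0.8128²) = 460300 − 64290 = 396000 Pa.

P₂ = 396.0 kPa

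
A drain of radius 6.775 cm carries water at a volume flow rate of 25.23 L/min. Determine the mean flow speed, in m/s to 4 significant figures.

Q = 25.23 L/min = 0.0004205 m³/s.
v = Q/A = 0.0004205 / 0.01442 = 0.02916 m/s.

v ≈ 0.02916 m/s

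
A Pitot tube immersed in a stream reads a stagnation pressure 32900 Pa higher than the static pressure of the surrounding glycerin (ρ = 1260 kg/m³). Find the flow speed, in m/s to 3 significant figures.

7.23 m/s

Bernoulli between the free stream and the stagnation point: ½ρv² = P_stag − P_static.
v = √(2ΔP/ρ) = √(2·32900/1260) = 7.23 m/s.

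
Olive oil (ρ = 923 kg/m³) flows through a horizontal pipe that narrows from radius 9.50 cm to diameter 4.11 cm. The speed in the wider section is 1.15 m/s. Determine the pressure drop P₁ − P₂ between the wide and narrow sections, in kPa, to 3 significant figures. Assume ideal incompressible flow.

Continuity gives A₁v₁ = A₂v₂, so v₂ = (284 cm²)/(13.3 cm²) × 1.15 m/s = 24.6 m/s.
Bernoulli (h₁ = h₂): P₁ − P₂ = ½ρ(v₂² − v₁²).
P₁ − P₂ = ½·923·(24.6² − 1.15²) = ½·923·603 = 278000 Pa.

ΔP = 278 kPa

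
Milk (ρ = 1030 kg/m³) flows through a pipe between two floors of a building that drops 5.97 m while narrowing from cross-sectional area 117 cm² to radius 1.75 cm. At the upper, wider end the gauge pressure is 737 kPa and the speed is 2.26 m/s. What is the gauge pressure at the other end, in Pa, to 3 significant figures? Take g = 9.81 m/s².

P₂ = 411000 Pa

By continuity, v₂ = v₁·A₁/A₂ = 2.26·(117/9.62) = 27.5 m/s.
Bernoulli: P₁ + ½ρv₁² + ρg h₁ = P₂ + ½ρv₂² + ρg h₂, so P₂ = P₁ + ½ρ(v₁² − v₂²) − ρg(h₂ − h₁).
P₂ = 737000 + ½·1030·(2.26² − 27.5²) − 1030·9.81·(−5.97) = 737000 + (-386000) − (-60300) = 411000 Pa.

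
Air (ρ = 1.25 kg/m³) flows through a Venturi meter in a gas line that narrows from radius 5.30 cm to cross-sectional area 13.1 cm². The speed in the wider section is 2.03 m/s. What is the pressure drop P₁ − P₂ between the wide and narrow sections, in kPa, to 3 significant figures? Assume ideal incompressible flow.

ΔP ≈ 0.114 kPa

Mass conservation (A₁v₁ = A₂v₂) gives v₂ = 2.03 × 88.2/13.1 = 13.7 m/s.
With no height change, Bernoulli's equation is P₁ + ½ρv₁² = P₂ + ½ρv₂².
P₁ − P₂ = ½·1.25·(13.7² − 2.03²) = ½·1.25·183 = 114 Pa.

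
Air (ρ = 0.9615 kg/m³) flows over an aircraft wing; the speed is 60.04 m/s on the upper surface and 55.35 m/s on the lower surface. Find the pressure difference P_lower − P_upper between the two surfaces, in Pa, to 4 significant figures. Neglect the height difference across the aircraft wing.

ΔP = 260.2 Pa

With negligible Δh, P + ½ρv² is constant, so P_low − P_up = ½ρ(v_up² − v_low²).
ΔP = ½·0.9615·(60.04² − 55.35²) = 260.2 Pa.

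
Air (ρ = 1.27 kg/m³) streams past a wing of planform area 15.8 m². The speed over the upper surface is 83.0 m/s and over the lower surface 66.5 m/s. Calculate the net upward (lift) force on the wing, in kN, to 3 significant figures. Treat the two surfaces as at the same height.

F ≈ 24.7 kN

With equal heights on the two surfaces, Bernoulli gives P_lower − P_upper = ½ρ(v_upper² − v_lower²).
ΔP = ½·1.27·(83.0² − 66.5²) = 1570 Pa.
Lift = ΔP · A = 1570 × 15.8 = 24700 N.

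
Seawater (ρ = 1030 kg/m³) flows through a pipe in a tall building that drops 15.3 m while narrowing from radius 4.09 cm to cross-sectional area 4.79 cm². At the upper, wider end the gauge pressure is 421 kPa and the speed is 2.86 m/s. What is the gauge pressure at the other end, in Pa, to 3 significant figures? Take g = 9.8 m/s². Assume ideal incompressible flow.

72600 Pa

Continuity gives A₁v₁ = A₂v₂, so v₂ = (52.6 cm²)/(4.79 cm²) × 2.86 m/s = 31.4 m/s.
Applying Bernoulli between the two ends and solving for P₂: P₂ = P₁ + ½ρ(v₁² − v₂²) − ρgΔh.
P₂ = 421000 + ½·1030·(2.86² − 31.4²) − 1030·9.8·(−15.3) = 421000 + (-503000) − (-154000) = 72600 Pa.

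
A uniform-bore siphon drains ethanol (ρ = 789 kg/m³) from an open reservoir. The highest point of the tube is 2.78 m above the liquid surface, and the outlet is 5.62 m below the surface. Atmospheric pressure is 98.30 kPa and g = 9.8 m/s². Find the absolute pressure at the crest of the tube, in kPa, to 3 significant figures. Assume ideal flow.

The outlet speed comes from Torricelli: v = √(2g·5.62) = 10.5 m/s.
Continuity keeps v the same throughout the tube; from surface to crest, P_atm + 0 = P_top + ½ρv² + ρg·h_top.
P_top = 98300 − ½·789·10.5² − 789·9.8·2.78 = 33300 Pa.

33.3 kPa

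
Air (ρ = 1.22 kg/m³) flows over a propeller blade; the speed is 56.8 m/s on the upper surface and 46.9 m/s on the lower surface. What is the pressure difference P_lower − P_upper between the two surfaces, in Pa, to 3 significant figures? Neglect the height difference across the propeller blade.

ΔP ≈ 626 Pa

With negligible Δh, P + ½ρv² is constant, so P_low − P_up = ½ρ(v_up² − v_low²).
ΔP = ½·1.22·(56.8² − 46.9²) = 626 Pa.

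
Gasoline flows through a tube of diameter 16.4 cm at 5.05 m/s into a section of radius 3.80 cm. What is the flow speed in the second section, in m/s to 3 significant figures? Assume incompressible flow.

Continuity gives A₁v₁ = A₂v₂, so v₂ = (211 cm²)/(45.4 cm²) × 5.05 m/s = 23.5 m/s.

v₂ = 23.5 m/s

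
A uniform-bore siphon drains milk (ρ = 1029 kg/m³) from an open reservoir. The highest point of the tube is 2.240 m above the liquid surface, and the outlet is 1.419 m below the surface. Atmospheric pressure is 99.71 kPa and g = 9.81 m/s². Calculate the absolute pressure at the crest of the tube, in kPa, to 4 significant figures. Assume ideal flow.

Bernoulli surface→outlet gives ½v² = g·h_out, so v = √(2·9.81·1.419) = 5.276 m/s.
The bore is uniform, so the speed at the crest is the same v. Bernoulli surface→crest: P_atm = P_top + ½ρv² + ρg·h_top.
P_top = 99710 − ½·1029·5.276² − 1029·9.81·2.240 = 62770 Pa.

P_top ≈ 62.77 kPa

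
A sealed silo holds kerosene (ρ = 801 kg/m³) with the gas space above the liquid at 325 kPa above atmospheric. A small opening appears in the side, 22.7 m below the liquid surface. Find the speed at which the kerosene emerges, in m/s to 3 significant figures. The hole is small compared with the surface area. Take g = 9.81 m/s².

v ≈ 35.5 m/s

Take point 1 at the surface (v₁ ≈ 0) and point 2 at the hole (at atmospheric pressure). Bernoulli: P₁ + ρg h = P_atm + ½ρv₂².
With P₁ − P_atm = 325000 Pa, v₂ = √(2gh + 2ΔP/ρ) = √(2·9.81·22.7 + 2·325000/801) = 35.5 m/s.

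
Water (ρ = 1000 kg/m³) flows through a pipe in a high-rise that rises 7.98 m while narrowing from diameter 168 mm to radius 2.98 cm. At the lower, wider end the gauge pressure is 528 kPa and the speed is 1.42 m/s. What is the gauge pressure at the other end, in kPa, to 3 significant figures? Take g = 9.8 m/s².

P₂ ≈ 387 kPa

Continuity gives A₁v₁ = A₂v₂, so v₂ = (222 cm²)/(27.9 cm²) × 1.42 m/s = 11.3 m/s.
Energy conservation along the streamline gives P₂ = P₁ − ½ρ(v₂² − v₁²) − ρg(h₂ − h₁).
P₂ = 528000 + ½·1000·(1.42² − 11.3²) − 1000·9.8·(+7.98) = 528000 + (-62600) − (78200) = 387000 Pa.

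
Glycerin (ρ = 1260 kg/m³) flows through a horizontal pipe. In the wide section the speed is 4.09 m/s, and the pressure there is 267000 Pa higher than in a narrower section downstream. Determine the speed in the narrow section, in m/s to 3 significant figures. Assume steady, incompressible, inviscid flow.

Along the level pipe P + ½ρv² is conserved, hence v₂² = v₁² + 2(P₁ − P₂)/ρ.
v₂ = √(4.09² + 2·267000/1260) = √(16.7 + 424) = 21.0 m/s.

v₂ ≈ 21.0 m/s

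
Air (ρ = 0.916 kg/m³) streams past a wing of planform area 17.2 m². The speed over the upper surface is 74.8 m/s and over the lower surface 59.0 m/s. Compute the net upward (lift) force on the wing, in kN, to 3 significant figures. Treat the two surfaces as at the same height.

With equal heights on the two surfaces, Bernoulli gives P_lower − P_upper = ½ρ(v_upper² − v_lower²).
ΔP = ½·0.916·(74.8² − 59.0²) = 968 Pa.
Lift = ΔP · A = 968 × 17.2 = 16700 N.

F ≈ 16.7 kN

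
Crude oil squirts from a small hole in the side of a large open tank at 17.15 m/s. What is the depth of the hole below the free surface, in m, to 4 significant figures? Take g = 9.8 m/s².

h ≈ 15.01 m

Torricelli: v = √(2gh), so h = v²/(2g).
h = 17.15²/(2·9.8) = 294.1/19.60 = 15.01 m.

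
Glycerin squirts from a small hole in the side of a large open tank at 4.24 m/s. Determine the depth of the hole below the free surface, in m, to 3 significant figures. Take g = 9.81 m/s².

h = 0.916 m

Torricelli: v = √(2gh), so h = v²/(2g).
h = 4.24²/(2·9.81) = 18.0/19.62 = 0.916 m.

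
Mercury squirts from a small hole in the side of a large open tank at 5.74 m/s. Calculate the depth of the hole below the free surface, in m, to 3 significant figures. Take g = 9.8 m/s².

For a small hole in a large open tank, ½v² = gh, giving h = v²/(2g).
h = 5.74²/(2·9.8) = 32.9/19.60 = 1.68 m.

1.68 m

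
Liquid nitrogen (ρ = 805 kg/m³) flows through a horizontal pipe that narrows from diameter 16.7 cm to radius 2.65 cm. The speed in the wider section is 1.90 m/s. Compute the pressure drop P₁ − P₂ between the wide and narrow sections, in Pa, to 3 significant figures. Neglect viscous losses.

142000 Pa

By continuity, v₂ = v₁·A₁/A₂ = 1.90·(219/22.1) = 18.9 m/s.
With no height change, Bernoulli's equation is P₁ + ½ρv₁² = P₂ + ½ρv₂².
P₁ − P₂ = ½·805·(18.9² − 1.90²) = ½·805·352 = 142000 Pa.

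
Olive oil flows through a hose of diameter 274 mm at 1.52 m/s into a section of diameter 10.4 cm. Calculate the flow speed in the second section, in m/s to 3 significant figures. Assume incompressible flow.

The volume flow rate is constant, so v₂ = (A₁/A₂)v₁ = (590/84.9)·1.52 = 10.6 m/s.

v₂ ≈ 10.6 m/s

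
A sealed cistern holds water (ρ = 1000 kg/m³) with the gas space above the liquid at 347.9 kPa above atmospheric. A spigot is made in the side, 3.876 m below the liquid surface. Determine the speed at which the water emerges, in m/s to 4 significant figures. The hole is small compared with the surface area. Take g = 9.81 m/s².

v ≈ 27.78 m/s

Take point 1 at the surface (v₁ ≈ 0) and point 2 at the hole (at atmospheric pressure). Bernoulli: P₁ + ρg h = P_atm + ½ρv₂².
With P₁ − P_atm = 347900 Pa, v₂ = √(2gh + 2ΔP/ρ) = √(2·9.81·3.876 + 2·347900/1000) = 27.78 m/s.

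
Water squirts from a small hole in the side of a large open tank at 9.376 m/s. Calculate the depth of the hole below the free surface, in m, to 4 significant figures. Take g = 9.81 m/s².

Torricelli: v = √(2gh), so h = v²/(2g).
h = 9.376²/(2·9.81) = 87.91/19.62 = 4.481 m.

h ≈ 4.481 m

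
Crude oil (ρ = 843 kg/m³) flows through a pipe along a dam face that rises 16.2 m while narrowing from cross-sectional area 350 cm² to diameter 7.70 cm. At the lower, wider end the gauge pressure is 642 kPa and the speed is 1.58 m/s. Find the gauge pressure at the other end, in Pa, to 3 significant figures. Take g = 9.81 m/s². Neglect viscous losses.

P₂ = 450000 Pa

The volume flow rate is constant, so v₂ = (A₁/A₂)v₁ = (350/46.6)·1.58 = 11.9 m/s.
Bernoulli: P₁ + ½ρv₁² + ρg h₁ = P₂ + ½ρv₂² + ρg h₂, so P₂ = P₁ + ½ρ(v₁² − v₂²) − ρg(h₂ − h₁).
P₂ = 642000 + ½·843·(1.58² − 11.9²) − 843·9.81·(+16.2) = 642000 + (-58400) − (134000) = 450000 Pa.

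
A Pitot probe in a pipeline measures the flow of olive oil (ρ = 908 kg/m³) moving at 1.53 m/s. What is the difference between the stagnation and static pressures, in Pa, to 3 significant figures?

The dynamic pressure equals the rise in static pressure at the stagnation point: ΔP = ½ρv².
ΔP = ½·908·1.53² = 1060 Pa.

ΔP = 1060 Pa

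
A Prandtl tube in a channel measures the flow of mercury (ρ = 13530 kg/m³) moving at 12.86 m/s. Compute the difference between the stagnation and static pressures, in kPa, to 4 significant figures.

ΔP ≈ 1119 kPa

The dynamic pressure equals the rise in static pressure at the stagnation point: ΔP = ½ρv².
ΔP = ½·13530·12.86² = 1119000 Pa.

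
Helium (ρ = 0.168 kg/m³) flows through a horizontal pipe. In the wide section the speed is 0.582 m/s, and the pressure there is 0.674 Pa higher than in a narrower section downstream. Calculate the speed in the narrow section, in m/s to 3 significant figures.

v₂ = 2.89 m/s

With h₁ = h₂, rearranging Bernoulli gives v₂ = √(v₁² + 2ΔP/ρ).
v₂ = √(0.582² + 2·0.674/0.168) = √(0.339 + 8.02) = 2.89 m/s.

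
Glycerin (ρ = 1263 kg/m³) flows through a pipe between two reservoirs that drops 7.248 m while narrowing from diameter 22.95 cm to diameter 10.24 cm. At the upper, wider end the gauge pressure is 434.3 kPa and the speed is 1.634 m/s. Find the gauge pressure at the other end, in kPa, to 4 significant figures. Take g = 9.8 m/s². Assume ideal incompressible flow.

P₂ ≈ 483.2 kPa

Continuity gives A₁v₁ = A₂v₂, so v₂ = (413.7 cm²)/(82.35 cm²) × 1.634 m/s = 8.208 m/s.
Applying Bernoulli between the two ends and solving for P₂: P₂ = P₁ + ½ρ(v₁² − v₂²) − ρgΔh.
P₂ = 434300 + ½·1263·(1.634² − 8.208²) − 1263·9.8·(−7.248) = 434300 + (-40850) − (-89710) = 483200 Pa.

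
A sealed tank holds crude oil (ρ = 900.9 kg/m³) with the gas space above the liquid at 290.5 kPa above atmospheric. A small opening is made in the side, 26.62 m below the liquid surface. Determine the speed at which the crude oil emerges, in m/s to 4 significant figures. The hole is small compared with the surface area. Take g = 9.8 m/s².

Take point 1 at the surface (v₁ ≈ 0) and point 2 at the hole (at atmospheric pressure). Bernoulli: P₁ + ρg h = P_atm + ½ρv₂².
With P₁ − P_atm = 290500 Pa, v₂ = √(2gh + 2ΔP/ρ) = √(2·9.8·26.62 + 2·290500/900.9) = 34.16 m/s.

v ≈ 34.16 m/s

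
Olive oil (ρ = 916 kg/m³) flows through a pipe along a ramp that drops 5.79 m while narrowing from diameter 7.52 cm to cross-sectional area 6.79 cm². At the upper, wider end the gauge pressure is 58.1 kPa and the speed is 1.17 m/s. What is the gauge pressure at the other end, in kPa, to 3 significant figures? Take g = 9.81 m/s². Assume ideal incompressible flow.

P₂ ≈ 83.9 kPa

The volume flow rate is constant, so v₂ = (A₁/A₂)v₁ = (44.4/6.79)·1.17 = 7.65 m/s.
Energy conservation along the streamline gives P₂ = P₁ − ½ρ(v₂² − v₁²) − ρg(h₂ − h₁).
P₂ = 58100 + ½·916·(1.17² − 7.65²) − 916·9.81·(−5.79) = 58100 + (-26200) − (-52000) = 83900 Pa.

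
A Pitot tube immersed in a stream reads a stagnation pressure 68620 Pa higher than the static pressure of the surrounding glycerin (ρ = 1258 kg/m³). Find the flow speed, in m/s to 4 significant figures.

The dynamic pressure equals the rise in static pressure at the stagnation point: ΔP = ½ρv².
v = √(2ΔP/ρ) = √(2·68620/1258) = 10.44 m/s.

10.44 m/s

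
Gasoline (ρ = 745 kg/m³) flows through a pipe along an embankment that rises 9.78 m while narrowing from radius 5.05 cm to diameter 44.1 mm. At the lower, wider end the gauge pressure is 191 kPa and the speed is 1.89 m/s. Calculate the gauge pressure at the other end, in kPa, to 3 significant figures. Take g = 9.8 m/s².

By continuity, v₂ = v₁·A₁/A₂ = 1.89·(80.1/15.3) = 9.91 m/s.
Applying Bernoulli between the two ends and solving for P₂: P₂ = P₁ + ½ρ(v₁² − v₂²) − ρgΔh.
P₂ = 191000 + ½·745·(1.89² − 9.91²) − 745·9.8·(+9.78) = 191000 + (-35300) − (71400) = 84300 Pa.

P₂ ≈ 84.3 kPa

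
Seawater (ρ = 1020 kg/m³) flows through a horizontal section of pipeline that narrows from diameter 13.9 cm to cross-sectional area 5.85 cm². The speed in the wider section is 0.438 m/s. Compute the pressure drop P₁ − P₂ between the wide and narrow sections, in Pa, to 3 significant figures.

65700 Pa

Continuity gives A₁v₁ = A₂v₂, so v₂ = (152 cm²)/(5.85 cm²) × 0.438 m/s = 11.4 m/s.
With no height change, Bernoulli's equation is P₁ + ½ρv₁² = P₂ + ½ρv₂².
P₁ − P₂ = ½·1020·(11.4² − 0.438²) = ½·1020·129 = 65700 Pa.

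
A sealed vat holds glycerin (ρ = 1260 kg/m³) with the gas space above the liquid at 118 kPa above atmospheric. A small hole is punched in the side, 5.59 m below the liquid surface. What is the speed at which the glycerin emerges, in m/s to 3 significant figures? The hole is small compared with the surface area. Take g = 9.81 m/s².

v ≈ 17.2 m/s

Take point 1 at the surface (v₁ ≈ 0) and point 2 at the hole (at atmospheric pressure). Bernoulli: P₁ + ρg h = P_atm + ½ρv₂².
With P₁ − P_atm = 118000 Pa, v₂ = √(2gh + 2ΔP/ρ) = √(2·9.81·5.59 + 2·118000/1260) = 17.2 m/s.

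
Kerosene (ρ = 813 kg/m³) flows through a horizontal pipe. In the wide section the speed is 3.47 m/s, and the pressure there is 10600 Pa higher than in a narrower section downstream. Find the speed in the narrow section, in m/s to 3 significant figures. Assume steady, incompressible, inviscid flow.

6.17 m/s

With h₁ = h₂, rearranging Bernoulli gives v₂ = √(v₁² + 2ΔP/ρ).
v₂ = √(3.47² + 2·10600/813) = √(12.0 + 26.1) = 6.17 m/s.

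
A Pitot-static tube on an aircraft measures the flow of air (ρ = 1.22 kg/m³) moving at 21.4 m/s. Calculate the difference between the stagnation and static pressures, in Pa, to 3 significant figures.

Bernoulli between the free stream and the stagnation point: ½ρv² = P_stag − P_static.
ΔP = ½·1.22·21.4² = 279 Pa.

ΔP ≈ 279 Pa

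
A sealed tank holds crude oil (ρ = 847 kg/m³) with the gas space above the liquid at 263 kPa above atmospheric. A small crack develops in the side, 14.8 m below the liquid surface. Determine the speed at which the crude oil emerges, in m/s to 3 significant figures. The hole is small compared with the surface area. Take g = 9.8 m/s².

30.2 m/s

Take point 1 at the surface (v₁ ≈ 0) and point 2 at the hole (at atmospheric pressure). Bernoulli: P₁ + ρg h = P_atm + ½ρv₂².
With P₁ − P_atm = 263000 Pa, v₂ = √(2gh + 2ΔP/ρ) = √(2·9.8·14.8 + 2·263000/847) = 30.2 m/s.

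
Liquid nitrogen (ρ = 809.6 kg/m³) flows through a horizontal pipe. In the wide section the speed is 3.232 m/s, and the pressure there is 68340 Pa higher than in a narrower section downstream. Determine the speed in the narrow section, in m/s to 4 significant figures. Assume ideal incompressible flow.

v₂ ≈ 13.39 m/s

Horizontal Bernoulli: P₁ + ½ρv₁² = P₂ + ½ρv₂², so v₂² = v₁² + 2(P₁ − P₂)/ρ.
v₂ = √(3.232² + 2·68340/809.6) = √(10.45 + 168.8) = 13.39 m/s.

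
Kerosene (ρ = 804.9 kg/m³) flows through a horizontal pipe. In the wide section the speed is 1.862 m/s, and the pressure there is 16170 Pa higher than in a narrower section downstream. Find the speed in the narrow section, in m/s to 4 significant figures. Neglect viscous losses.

Along the level pipe P + ½ρv² is conserved, hence v₂² = v₁² + 2(P₁ − P₂)/ρ.
v₂ = √(1.862² + 2·16170/804.9) = √(3.467 + 40.18) = 6.607 m/s.

v₂ ≈ 6.607 m/s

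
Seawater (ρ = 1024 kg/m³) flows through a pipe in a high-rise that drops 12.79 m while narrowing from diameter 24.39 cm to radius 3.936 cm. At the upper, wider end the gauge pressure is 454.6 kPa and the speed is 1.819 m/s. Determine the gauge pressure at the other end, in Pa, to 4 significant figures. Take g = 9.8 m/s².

P₂ ≈ 428500 Pa

Continuity gives A₁v₁ = A₂v₂, so v₂ = (467.2 cm²)/(48.67 cm²) × 1.819 m/s = 17.46 m/s.
Applying Bernoulli between the two ends and solving for P₂: P₂ = P₁ + ½ρ(v₁² − v₂²) − ρgΔh.
P₂ = 454600 + ½·1024·(1.819² − 17.46²) − 1024·9.8·(−12.79) = 454600 + (-154400) − (-128400) = 428500 Pa.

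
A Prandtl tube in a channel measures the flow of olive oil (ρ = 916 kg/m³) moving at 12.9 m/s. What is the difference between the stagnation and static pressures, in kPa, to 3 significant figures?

ΔP ≈ 76.2 kPa

The dynamic pressure equals the rise in static pressure at the stagnation point: ΔP = ½ρv².
ΔP = ½·916·12.9² = 76200 Pa.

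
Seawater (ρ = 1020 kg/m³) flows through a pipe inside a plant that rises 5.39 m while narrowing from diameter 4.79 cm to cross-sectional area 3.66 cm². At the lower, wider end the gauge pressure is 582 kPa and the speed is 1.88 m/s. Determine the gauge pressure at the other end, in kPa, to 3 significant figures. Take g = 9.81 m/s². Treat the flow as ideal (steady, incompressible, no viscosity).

P₂ = 486 kPa

Mass conservation (A₁v₁ = A₂v₂) gives v₂ = 1.88 × 18.0/3.66 = 9.26 m/s.
Energy conservation along the streamline gives P₂ = P₁ − ½ρ(v₂² − v₁²) − ρg(h₂ − h₁).
P₂ = 582000 + ½·1020·(1.88² − 9.26²) − 1020·9.81·(+5.39) = 582000 + (-41900) − (53900) = 486000 Pa.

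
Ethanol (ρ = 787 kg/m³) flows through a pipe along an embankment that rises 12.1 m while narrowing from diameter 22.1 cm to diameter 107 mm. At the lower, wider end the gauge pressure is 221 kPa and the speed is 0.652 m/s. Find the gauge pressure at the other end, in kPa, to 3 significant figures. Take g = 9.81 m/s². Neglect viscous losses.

The volume flow rate is constant, so v₂ = (A₁/A₂)v₁ = (384/89.9)·0.652 = 2.78 m/s.
Bernoulli: P₁ + ½ρv₁² + ρg h₁ = P₂ + ½ρv₂² + ρg h₂, so P₂ = P₁ + ½ρ(v₁² − v₂²) − ρg(h₂ − h₁).
P₂ = 221000 + ½·787·(0.652² − 2.78²) − 787·9.81·(+12.1) = 221000 + (-2880) − (93400) = 125000 Pa.

125 kPa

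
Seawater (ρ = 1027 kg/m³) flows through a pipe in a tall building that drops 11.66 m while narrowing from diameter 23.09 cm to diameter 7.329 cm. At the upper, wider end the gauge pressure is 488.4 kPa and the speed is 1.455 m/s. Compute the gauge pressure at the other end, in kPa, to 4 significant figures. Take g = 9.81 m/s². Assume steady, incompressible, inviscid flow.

Continuity gives A₁v₁ = A₂v₂, so v₂ = (418.7 cm²)/(42.19 cm²) × 1.455 m/s = 14.44 m/s.
Applying Bernoulli between the two ends and solving for P₂: P₂ = P₁ + ½ρ(v₁² − v₂²) − ρgΔh.
P₂ = 488400 + ½·1027·(1.455² − 14.44²) − 1027·9.81·(−11.66) = 488400 + (-106000) − (-117500) = 499900 Pa.

499.9 kPa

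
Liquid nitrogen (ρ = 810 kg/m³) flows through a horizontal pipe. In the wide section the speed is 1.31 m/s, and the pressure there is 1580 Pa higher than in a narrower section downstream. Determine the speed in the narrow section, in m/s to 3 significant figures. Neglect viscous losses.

Horizontal Bernoulli: P₁ + ½ρv₁² = P₂ + ½ρv₂², so v₂² = v₁² + 2(P₁ − P₂)/ρ.
v₂ = √(1.31² + 2·1580/810) = √(1.72 + 3.90) = 2.37 m/s.

v₂ = 2.37 m/s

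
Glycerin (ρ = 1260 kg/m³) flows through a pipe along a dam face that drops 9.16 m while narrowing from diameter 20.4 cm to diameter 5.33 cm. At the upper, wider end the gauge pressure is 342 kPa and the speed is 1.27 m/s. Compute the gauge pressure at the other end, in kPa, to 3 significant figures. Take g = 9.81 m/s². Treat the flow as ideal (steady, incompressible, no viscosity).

By continuity, v₂ = v₁·A₁/A₂ = 1.27·(327/22.3) = 18.6 m/s.
Applying Bernoulli between the two ends and solving for P₂: P₂ = P₁ + ½ρ(v₁² − v₂²) − ρgΔh.
P₂ = 342000 + ½·1260·(1.27² − 18.6²) − 1260·9.81·(−9.16) = 342000 + (-217000) − (-113000) = 238000 Pa.

P₂ ≈ 238 kPa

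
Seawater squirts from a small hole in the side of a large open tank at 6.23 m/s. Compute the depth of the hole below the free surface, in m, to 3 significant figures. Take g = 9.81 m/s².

h ≈ 1.98 m

Inverting v = √(2gh) gives h = v² / 2g.
h = 6.23²/(2·9.81) = 38.8/19.62 = 1.98 m.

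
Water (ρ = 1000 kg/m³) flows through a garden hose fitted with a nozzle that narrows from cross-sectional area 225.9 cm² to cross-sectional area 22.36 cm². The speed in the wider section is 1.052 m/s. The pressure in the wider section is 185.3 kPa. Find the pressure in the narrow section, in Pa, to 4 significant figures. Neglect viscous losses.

The volume flow rate is constant, so v₂ = (A₁/A₂)v₁ = (225.9/22.36)·1.052 = 10.63 m/s.
With no height change, Bernoulli's equation is P₁ + ½ρv₁² = P₂ + ½ρv₂².
P₂ = P₁ − ½ρ(v₂² − v₁²) = 185300 − ½·1000·(10.63² − 1.052²) = 185300 − 55930 = 129400 Pa.

P₂ ≈ 129400 Pa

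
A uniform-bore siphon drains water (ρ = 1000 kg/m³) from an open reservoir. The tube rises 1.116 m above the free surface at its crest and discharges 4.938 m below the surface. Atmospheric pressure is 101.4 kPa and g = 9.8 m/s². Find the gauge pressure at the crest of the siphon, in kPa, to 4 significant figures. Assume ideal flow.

Bernoulli surface→outlet gives ½v² = g·h_out, so v = √(2·9.8·4.938) = 9.838 m/s.
Continuity keeps v the same throughout the tube; from surface to crest, P_atm + 0 = P_top + ½ρv² + ρg·h_top.
P_top = 101400 − ½·1000·9.838² − 1000·9.8·1.116 = 42070 Pa. So P_gauge = P_top − P_atm = -59330 Pa.

P_gauge ≈ -59.33 kPa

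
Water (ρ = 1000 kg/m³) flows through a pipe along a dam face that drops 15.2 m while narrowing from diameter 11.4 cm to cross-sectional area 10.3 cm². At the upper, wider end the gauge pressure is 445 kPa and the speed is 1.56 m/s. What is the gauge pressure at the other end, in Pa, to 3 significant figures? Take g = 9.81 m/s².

By continuity, v₂ = v₁·A₁/A₂ = 1.56·(102/10.3) = 15.5 m/s.
Energy conservation along the streamline gives P₂ = P₁ − ½ρ(v₂² − v₁²) − ρg(h₂ − h₁).
P₂ = 445000 + ½·1000·(1.56² − 15.5²) − 1000·9.81·(−15.2) = 445000 + (-118000) − (-149000) = 476000 Pa.

P₂ ≈ 476000 Pa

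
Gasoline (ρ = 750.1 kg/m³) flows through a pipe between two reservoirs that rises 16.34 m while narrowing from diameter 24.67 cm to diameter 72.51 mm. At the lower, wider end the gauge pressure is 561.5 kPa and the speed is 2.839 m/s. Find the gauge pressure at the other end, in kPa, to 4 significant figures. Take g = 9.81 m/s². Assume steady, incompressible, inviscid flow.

P₂ ≈ 39.24 kPa

The volume flow rate is constant, so v₂ = (A₁/A₂)v₁ = (478.0/41.29)·2.839 = 32.86 m/s.
Energy conservation along the streamline gives P₂ = P₁ − ½ρ(v₂² − v₁²) − ρg(h₂ − h₁).
P₂ = 561500 + ½·750.1·(2.839² − 32.86²) − 750.1·9.81·(+16.34) = 561500 + (-402000) − (120200) = 39240 Pa.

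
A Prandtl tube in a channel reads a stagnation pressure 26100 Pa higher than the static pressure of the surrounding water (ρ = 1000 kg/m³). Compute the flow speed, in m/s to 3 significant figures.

The dynamic pressure equals the rise in static pressure at the stagnation point: ΔP = ½ρv².
v = √(2ΔP/ρ) = √(2·26100/1000) = 7.22 m/s.

v ≈ 7.22 m/s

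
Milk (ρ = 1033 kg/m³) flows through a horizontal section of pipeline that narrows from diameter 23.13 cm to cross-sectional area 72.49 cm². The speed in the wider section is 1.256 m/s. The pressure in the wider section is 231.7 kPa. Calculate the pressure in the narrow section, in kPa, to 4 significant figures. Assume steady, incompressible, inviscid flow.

205.1 kPa

The volume flow rate is constant, so v₂ = (A₁/A₂)v₁ = (420.2/72.49)·1.256 = 7.280 m/s.
The pipe is horizontal, so Bernoulli reduces to P₁ + ½ρv₁² = P₂ + ½ρv₂².
P₂ = P₁ − ½ρ(v₂² − v₁²) = 231700 − ½·1033·(7.280² − 1.256²) = 231700 − 26560 = 205100 Pa.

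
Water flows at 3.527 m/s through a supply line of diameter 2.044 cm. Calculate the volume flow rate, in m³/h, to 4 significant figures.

Q = A·v = 0.0003281 m² × 3.527 m/s = 0.001157 m³/s.
Converting: 0.001157 m³/s × 3600 = 4.166 m³/h.

Q = 4.166 m³/h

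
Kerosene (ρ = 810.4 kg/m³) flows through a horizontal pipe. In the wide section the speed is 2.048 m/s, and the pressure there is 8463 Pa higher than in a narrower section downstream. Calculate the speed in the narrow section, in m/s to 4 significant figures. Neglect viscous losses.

Horizontal Bernoulli: P₁ + ½ρv₁² = P₂ + ½ρv₂², so v₂² = v₁² + 2(P₁ − P₂)/ρ.
v₂ = √(2.048² + 2·8463/810.4) = √(4.194 + 20.89) = 5.008 m/s.

5.008 m/s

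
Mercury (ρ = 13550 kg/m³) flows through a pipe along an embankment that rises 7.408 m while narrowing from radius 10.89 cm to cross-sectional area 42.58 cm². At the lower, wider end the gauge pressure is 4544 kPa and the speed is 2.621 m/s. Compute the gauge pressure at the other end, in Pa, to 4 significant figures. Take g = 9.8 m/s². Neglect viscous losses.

The volume flow rate is constant, so v₂ = (A₁/A₂)v₁ = (372.6/42.58)·2.621 = 22.93 m/s.
Bernoulli: P₁ + ½ρv₁² + ρg h₁ = P₂ + ½ρv₂² + ρg h₂, so P₂ = P₁ + ½ρ(v₁² − v₂²) − ρg(h₂ − h₁).
P₂ = 4544000 + ½·13550·(2.621² − 22.93²) − 13550·9.8·(+7.408) = 4544000 + (-3517000) − (983700) = 43610 Pa.

P₂ ≈ 43610 Pa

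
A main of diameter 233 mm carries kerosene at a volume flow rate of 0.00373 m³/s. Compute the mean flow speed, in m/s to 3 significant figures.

Q = 0.00373 m³/s = 0.00373 m³/s.
v = Q/A = 0.00373 / 0.0426 = 0.0875 m/s.

v = 0.0875 m/s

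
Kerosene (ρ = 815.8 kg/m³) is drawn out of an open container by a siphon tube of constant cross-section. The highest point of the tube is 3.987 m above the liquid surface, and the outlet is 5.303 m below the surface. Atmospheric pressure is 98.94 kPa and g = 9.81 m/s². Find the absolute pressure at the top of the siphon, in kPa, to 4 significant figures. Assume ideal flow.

The outlet speed comes from Torricelli: v = √(2g·5.303) = 10.20 m/s.
With constant cross-section the crest speed equals v; applying Bernoulli from the surface up to the crest, P_top = P_atm − ½ρv² − ρg·h_top.
P_top = 98940 − ½·815.8·10.20² − 815.8·9.81·3.987 = 24590 Pa.

P_top ≈ 24.59 kPa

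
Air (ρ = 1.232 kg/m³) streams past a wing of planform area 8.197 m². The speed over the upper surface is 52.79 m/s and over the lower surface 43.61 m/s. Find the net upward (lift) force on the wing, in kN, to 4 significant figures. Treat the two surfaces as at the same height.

The faster flow above has the lower pressure; Bernoulli (same height) gives ΔP = ½ρ(v_up² − v_low²).
ΔP = ½·1.232·(52.79² − 43.61²) = 545.1 Pa.
Lift = ΔP · A = 545.1 × 8.197 = 4468 N.

4.468 kN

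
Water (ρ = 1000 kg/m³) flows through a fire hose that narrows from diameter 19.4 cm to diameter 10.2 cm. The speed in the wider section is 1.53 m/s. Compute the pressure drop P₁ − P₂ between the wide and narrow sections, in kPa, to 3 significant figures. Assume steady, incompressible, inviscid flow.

Continuity gives A₁v₁ = A₂v₂, so v₂ = (296 cm²)/(81.7 cm²) × 1.53 m/s = 5.53 m/s.
Along the horizontal streamline, P + ½ρv² is constant.
P₁ − P₂ = ½·1000·(5.53² − 1.53²) = ½·1000·28.3 = 14100 Pa.

ΔP = 14.1 kPa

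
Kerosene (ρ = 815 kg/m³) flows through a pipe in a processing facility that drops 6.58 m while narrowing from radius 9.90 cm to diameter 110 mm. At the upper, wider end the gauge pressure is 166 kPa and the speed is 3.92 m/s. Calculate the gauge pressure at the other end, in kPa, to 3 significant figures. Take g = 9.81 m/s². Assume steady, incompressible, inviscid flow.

By continuity, v₂ = v₁·A₁/A₂ = 3.92·(308/95.0) = 12.7 m/s.
Bernoulli: P₁ + ½ρv₁² + ρg h₁ = P₂ + ½ρv₂² + ρg h₂, so P₂ = P₁ + ½ρ(v₁² − v₂²) − ρg(h₂ − h₁).
P₂ = 166000 + ½·815·(3.92² − 12.7²) − 815·9.81·(−6.58) = 166000 + (-59500) − (-52600) = 159000 Pa.

P₂ = 159 kPa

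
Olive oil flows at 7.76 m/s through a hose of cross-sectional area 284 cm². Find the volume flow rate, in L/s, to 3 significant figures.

Q = A·v = 0.0284 m² × 7.76 m/s = 0.220 m³/s.
Converting: 0.220 m³/s × 1000 = 220 L/s.

Q ≈ 220 L/s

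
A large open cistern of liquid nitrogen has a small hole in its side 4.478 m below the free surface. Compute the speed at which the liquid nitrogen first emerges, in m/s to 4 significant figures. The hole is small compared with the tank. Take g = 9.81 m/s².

v ≈ 9.373 m/s

The surface is effectively still and both ends are open, so ½v² = gh and v = √(2·9.81·4.478) = 9.373 m/s.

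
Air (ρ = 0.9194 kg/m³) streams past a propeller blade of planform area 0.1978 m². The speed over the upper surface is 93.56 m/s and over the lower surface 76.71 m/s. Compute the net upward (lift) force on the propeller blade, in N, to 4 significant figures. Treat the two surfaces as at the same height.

F ≈ 260.9 N

With equal heights on the two surfaces, Bernoulli gives P_lower − P_upper = ½ρ(v_upper² − v_lower²).
ΔP = ½·0.9194·(93.56² − 76.71²) = 1319 Pa.
Lift = ΔP · A = 1319 × 0.1978 = 260.9 N.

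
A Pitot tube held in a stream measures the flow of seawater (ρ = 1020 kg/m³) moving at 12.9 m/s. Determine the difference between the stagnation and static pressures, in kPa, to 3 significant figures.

Bernoulli between the free stream and the stagnation point: ½ρv² = P_stag − P_static.
ΔP = ½·1020·12.9² = 84900 Pa.

ΔP ≈ 84.9 kPa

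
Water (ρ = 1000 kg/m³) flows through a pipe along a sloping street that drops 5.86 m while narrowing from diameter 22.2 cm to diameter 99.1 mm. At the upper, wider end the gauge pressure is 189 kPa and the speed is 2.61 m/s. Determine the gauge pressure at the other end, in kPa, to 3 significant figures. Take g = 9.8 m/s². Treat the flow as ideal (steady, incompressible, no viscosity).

P₂ ≈ 164 kPa

Mass conservation (A₁v₁ = A₂v₂) gives v₂ = 2.61 × 387/77.1 = 13.1 m/s.
Bernoulli: P₁ + ½ρv₁² + ρg h₁ = P₂ + ½ρv₂² + ρg h₂, so P₂ = P₁ + ½ρ(v₁² − v₂²) − ρg(h₂ − h₁).
P₂ = 189000 + ½·1000·(2.61² − 13.1²) − 1000·9.8·(−5.86) = 189000 + (-82400) − (-57400) = 164000 Pa.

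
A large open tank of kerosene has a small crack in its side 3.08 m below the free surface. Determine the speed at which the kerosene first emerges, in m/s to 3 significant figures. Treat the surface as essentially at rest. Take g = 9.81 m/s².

Bernoulli from surface to hole (P equal, v_surface ≈ 0): v = √(2gh) = √(2×9.81×3.08) = 7.77 m/s.

v ≈ 7.77 m/s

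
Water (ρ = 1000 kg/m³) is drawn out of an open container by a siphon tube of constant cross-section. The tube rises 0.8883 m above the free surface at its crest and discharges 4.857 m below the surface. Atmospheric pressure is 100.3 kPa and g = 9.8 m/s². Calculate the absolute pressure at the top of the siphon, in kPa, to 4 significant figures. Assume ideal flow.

Bernoulli surface→outlet gives ½v² = g·h_out, so v = √(2·9.8·4.857) = 9.757 m/s.
With constant cross-section the crest speed equals v; applying Bernoulli from the surface up to the crest, P_top = P_atm − ½ρv² − ρg·h_top.
P_top = 100300 − ½·1000·9.757² − 1000·9.8·0.8883 = 44000 Pa.

44.00 kPa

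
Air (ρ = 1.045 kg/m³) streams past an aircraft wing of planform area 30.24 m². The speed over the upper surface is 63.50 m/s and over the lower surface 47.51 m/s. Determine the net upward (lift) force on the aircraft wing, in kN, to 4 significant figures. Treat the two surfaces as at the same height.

F ≈ 28.05 kN

With equal heights on the two surfaces, Bernoulli gives P_lower − P_upper = ½ρ(v_upper² − v_lower²).
ΔP = ½·1.045·(63.50² − 47.51²) = 927.5 Pa.
Lift = ΔP · A = 927.5 × 30.24 = 28050 N.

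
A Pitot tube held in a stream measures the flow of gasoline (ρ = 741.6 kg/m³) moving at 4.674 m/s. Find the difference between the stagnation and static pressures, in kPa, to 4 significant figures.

8.101 kPa

At the stagnation point the flow is brought to rest, so Bernoulli gives P_stag − P_static = ½ρv².
ΔP = ½·741.6·4.674² = 8101 Pa.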